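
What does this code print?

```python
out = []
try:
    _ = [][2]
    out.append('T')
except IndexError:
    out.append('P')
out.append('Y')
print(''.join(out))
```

Execution trace: 'P' (except IndexError) → 'Y' (after the try/except). Output: PY

Answer: PY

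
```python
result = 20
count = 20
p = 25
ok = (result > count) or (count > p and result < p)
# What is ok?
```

Trace:
`result = 20` → result = 20
`count = 20` → count = 20
`p = 25` → p = 25
`ok = (result > count) or (count > p and result < p)` → ok = False
So ok = False

Answer: False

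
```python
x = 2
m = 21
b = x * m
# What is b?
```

Trace:
`x = 2` → x = 2
`m = 21` → m = 21
`b = x * m` → b = 42
So b = 42

Answer: 42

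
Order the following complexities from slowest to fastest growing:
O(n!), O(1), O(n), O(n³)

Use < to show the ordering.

Ordered by growth rate: O(1) < O(n) < O(n³) < O(n!)

Answer: O(1) < O(n) < O(n³) < O(n!)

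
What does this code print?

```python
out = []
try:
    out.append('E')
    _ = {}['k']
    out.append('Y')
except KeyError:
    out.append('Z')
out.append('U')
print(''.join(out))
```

Execution trace: 'E' (try body) → 'Z' (except KeyError) → 'U' (after the try/except). Output: EZU

Answer: EZU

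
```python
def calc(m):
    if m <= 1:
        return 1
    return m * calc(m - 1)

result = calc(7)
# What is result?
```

calc(7) = 7 * 6 * 5 * 4 * 3 * 2 * 1 = 5040

Answer: 5040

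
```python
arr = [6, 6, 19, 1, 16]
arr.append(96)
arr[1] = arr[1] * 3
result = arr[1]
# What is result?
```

Trace:
`arr = [6, 6, 19, 1, 16]` → arr = [6, 6, 19, 1, 16]
`arr.append(96)` → arr = [6, 6, 19, 1, 16, 96]
`arr[1] = arr[1] * 3` → arr = [6, 18, 19, 1, 16, 96]
`result = arr[1]` → result = 18
So result = 18

Answer: 18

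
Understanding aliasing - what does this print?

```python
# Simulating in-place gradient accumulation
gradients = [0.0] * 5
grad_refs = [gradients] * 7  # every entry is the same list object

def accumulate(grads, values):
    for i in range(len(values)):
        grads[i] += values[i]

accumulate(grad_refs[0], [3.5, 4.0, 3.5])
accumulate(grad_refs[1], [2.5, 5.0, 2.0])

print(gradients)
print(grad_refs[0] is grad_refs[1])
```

Key concept: gradient accumulation aliasing.
Step by step:
`gradients = [0.0] * 5` → gradients = [0.0, 0.0, 0.0, 0.0, 0.0]
`grad_refs = [gradients] * 7` → grad_refs = [[0.0, 0.0, 0.0, 0.0, 0.0], [0.0, 0.0, 0.0, 0.0, 0.0], [0.0, 0.0, 0.0, 0.0, 0.0], [0.0, 0.0, 0.0, 0.0, 0.0], [0.0, 0.0, 0.0, 0.0, 0.0], [0.0, 0.0, 0.0, 0.0, 0.0], [0.0, 0.0, 0.0, 0.0, 0.0]]
`accumulate(grad_refs[0], [3.5, 4.0, 3.5])` → gradients = [3.5, 4.0, 3.5, 0.0, 0.0]; grad_refs = [[3.5, 4.0, 3.5, 0.0, 0.0], [3.5, 4.0, 3.5, 0.0, 0.0], [3.5, 4.0, 3.5, 0.0, 0.0], [3.5, 4.0, 3.5, 0.0, 0.0], [3.5, 4.0, 3.5, 0.0, 0.0], [3.5, 4.0, 3.5, 0.0, 0.0], [3.5, 4.0, 3.5, 0.0, 0.0]]
`accumulate(grad_refs[1], [2.5, 5.0, 2.0])` → gradients = [6.0, 9.0, 5.5, 0.0, 0.0]; grad_refs = [[6.0, 9.0, 5.5, 0.0, 0.0], [6.0, 9.0, 5.5, 0.0, 0.0], [6.0, 9.0, 5.5, 0.0, 0.0], [6.0, 9.0, 5.5, 0.0, 0.0], [6.0, 9.0, 5.5, 0.0, 0.0], [6.0, 9.0, 5.5, 0.0, 0.0], [6.0, 9.0, 5.5, 0.0, 0.0]]
`print(gradients)` → prints [6.0, 9.0, 5.5, 0.0, 0.0]
`print(grad_refs[0] is grad_refs[1])` → prints True

Answer:
[6.0, 9.0, 5.5, 0.0, 0.0]
True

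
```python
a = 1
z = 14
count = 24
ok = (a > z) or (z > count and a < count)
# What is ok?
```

Trace:
`a = 1` → a = 1
`z = 14` → z = 14
`count = 24` → count = 24
`ok = (a > z) or (z > count and a < count)` → ok = False
So ok = False

Answer: False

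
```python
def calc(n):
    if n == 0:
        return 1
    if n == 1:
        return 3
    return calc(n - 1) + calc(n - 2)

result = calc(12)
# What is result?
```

Build up from base cases: calc(0)=1, calc(1)=3, calc(2)=4, calc(3)=7, calc(4)=11, calc(5)=18, calc(6)=29, ..., calc(12)=521

Answer: 521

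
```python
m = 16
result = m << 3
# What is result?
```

Trace:
`m = 16` → m = 16
`result = m << 3` → result = 128
So result = 128

Answer: 128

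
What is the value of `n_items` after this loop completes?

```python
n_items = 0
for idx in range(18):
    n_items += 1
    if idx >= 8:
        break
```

Loop breaks when idx reaches 8, n_items is 9
`n_items` takes the values: 0 → 1 → 2 → 3 → 4 → 5 → 6 → 7 → 8 → 9

Answer: 9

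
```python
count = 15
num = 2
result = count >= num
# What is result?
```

Trace:
`count = 15` → count = 15
`num = 2` → num = 2
`result = count >= num` → result = True
So result = True

Answer: True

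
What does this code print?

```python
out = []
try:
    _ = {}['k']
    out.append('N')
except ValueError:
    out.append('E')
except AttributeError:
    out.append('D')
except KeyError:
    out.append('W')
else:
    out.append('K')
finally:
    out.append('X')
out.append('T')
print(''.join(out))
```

Execution trace: 'W' (except KeyError) → 'X' (finally) → 'T' (after the try/except). Output: WXT

Answer: WXT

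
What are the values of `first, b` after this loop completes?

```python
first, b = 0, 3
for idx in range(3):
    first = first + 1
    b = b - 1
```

first goes 0→3, b goes 3→0
`first, b` takes the values: (0, 3) → (1, 3) → (1, 2) → (2, 2) → (2, 1) → (3, 1) → (3, 0)

Answer: 3, 0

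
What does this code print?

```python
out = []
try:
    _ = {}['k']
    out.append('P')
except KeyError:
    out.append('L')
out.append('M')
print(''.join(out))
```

Execution trace: 'L' (except KeyError) → 'M' (after the try/except). Output: LM

Answer: LM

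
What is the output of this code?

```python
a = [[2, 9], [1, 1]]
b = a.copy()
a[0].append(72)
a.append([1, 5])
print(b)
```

Key concept: shallow copy with nested lists.
Step by step:
`a = [[2, 9], [1, 1]]` → a = [[2, 9], [1, 1]]
`b = a.copy()` → b = [[2, 9], [1, 1]]
`a[0].append(72)` → a = [[2, 9, 72], [1, 1]]; b = [[2, 9, 72], [1, 1]]
`a.append([1, 5])` → a = [[2, 9, 72], [1, 1], [1, 5]]
`print(b)` → prints [[2, 9, 72], [1, 1]]

Answer: [[2, 9, 72], [1, 1]]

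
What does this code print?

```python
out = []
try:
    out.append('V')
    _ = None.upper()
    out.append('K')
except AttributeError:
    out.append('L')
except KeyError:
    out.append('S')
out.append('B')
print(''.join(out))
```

Execution trace: 'V' (try body) → 'L' (except AttributeError) → 'B' (after the try/except). Output: VLB

Answer: VLB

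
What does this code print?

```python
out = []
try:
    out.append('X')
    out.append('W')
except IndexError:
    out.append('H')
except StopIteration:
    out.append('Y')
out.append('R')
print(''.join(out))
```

Execution trace: 'X' (try body) → 'W' (try body, no exception) → 'R' (after the try/except). Output: XWR

Answer: XWR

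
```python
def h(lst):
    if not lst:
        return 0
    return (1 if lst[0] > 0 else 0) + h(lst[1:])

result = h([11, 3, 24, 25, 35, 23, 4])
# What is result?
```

Count of positive elements in [11, 3, 24, 25, 35, 23, 4] = 7

Answer: 7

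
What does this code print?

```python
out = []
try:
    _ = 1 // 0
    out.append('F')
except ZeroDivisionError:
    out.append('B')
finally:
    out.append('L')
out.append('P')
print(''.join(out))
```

Execution trace: 'B' (except ZeroDivisionError) → 'L' (finally) → 'P' (after the try/except). Output: BLP

Answer: BLP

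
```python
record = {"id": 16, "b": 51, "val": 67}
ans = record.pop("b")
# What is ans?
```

Trace:
`record = {"id": 16, "b": 51, "val": 67}` → record = {'id': 16, 'b': 51, 'val': 67}
`ans = record.pop("b")` → record = {'id': 16, 'val': 67}; ans = 51
So ans = 51

Answer: 51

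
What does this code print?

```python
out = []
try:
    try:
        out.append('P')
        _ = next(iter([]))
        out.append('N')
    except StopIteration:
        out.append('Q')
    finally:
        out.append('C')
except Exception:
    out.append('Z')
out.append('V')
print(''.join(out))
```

Execution trace: 'P' (inner try body) → 'Q' (inner except StopIteration) → 'C' (inner finally) → 'V' (after the try/except). Output: PQCV

Answer: PQCV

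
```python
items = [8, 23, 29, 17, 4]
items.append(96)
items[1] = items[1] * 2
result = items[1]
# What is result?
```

Trace:
`items = [8, 23, 29, 17, 4]` → items = [8, 23, 29, 17, 4]
`items.append(96)` → items = [8, 23, 29, 17, 4, 96]
`items[1] = items[1] * 2` → items = [8, 46, 29, 17, 4, 96]
`result = items[1]` → result = 46
So result = 46

Answer: 46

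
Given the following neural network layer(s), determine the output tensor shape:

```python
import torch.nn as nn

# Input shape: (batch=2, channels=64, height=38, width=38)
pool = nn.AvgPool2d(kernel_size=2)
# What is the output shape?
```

Input: (2, 64, 38, 38) -> Output: (2, 64, 19, 19)

Answer: (2, 64, 19, 19)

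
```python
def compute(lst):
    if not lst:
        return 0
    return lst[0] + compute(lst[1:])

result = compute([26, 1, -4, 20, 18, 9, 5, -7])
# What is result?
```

26 + 1 + (-4) + 20 + 18 + 9 + 5 + (-7) + 0 = 68

Answer: 68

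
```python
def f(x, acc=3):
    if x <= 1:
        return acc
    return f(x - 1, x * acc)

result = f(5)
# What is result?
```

Accumulator trace (n, acc): (5, 3) -> (4, 15) -> (3, 60) -> (2, 180) -> (1, 360) -> return 360

Answer: 360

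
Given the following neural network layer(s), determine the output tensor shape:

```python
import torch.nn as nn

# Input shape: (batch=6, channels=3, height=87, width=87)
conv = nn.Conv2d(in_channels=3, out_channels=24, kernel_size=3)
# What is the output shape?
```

Input: (6, 3, 87, 87) -> Output: (6, 24, 85, 85)

Answer: (6, 24, 85, 85)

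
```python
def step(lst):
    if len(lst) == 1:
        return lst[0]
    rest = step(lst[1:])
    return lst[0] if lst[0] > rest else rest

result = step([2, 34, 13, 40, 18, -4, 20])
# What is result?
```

Recursive max over [2, 34, 13, 40, 18, -4, 20] = 40

Answer: 40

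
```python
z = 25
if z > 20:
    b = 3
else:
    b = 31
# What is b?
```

Trace:
`z = 25` → z = 25
`if z > 20: ...` → z > 20 is True → b = 3
So b = 3

Answer: 3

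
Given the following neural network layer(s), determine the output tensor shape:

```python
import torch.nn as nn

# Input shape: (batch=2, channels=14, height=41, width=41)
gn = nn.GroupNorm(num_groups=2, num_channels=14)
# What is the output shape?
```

Input: (2, 14, 41, 41) -> Output: (2, 14, 41, 41)

Answer: (2, 14, 41, 41)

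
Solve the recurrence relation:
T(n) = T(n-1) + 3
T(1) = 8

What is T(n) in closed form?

Unrolling: T(n) = T(1) + 3·(n-1) = 8 + 3(n-1) = 3n + 5.

Answer: T(n) = 3n + 5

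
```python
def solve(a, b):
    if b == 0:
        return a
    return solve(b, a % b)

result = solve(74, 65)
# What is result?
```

solve(74, 65) -> solve(65, 9) -> solve(9, 2) -> solve(2, 1) -> solve(1, 0) -> 1

Answer: 1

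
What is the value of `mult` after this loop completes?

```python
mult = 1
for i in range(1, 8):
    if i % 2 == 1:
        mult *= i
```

Product of odd numbers 1 to 7
`mult` takes the values: 1 → 3 → 15 → 105

Answer: 105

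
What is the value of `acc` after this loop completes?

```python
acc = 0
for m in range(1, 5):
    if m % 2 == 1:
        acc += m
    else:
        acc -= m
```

Add odd, subtract even
`acc` takes the values: 0 → 1 → -1 → 2 → -2

Answer: -2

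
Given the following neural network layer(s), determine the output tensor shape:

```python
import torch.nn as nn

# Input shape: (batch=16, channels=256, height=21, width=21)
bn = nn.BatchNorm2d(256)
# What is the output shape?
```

Input: (16, 256, 21, 21) -> Output: (16, 256, 21, 21)

Answer: (16, 256, 21, 21)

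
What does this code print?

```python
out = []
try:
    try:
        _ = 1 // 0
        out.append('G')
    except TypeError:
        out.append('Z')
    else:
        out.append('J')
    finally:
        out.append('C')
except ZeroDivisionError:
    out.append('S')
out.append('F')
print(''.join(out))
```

Execution trace: 'C' (finally) → 'S' (outer except ZeroDivisionError) → 'F' (after the try/except). Output: CSF

Answer: CSF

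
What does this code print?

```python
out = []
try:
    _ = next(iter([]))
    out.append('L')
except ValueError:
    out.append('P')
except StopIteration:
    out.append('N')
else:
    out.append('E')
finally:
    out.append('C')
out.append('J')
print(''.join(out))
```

Execution trace: 'N' (except StopIteration) → 'C' (finally) → 'J' (after the try/except). Output: NCJ

Answer: NCJ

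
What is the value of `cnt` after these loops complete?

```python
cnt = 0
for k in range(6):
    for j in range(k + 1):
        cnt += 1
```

Triangle: 1 + 2 + ... + 6
`cnt` takes the values: 0 → 1 → 2 → 3 → 4 → 5 → 6 → 7 → 8 → 9 → 10 → 11 → 12 → 13 → 14 → 15 → 16 → 17 → 18 → 19 → 20 → 21

Answer: 21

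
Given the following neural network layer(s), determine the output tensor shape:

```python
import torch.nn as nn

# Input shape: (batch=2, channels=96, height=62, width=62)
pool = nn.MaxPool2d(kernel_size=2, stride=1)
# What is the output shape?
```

Input: (2, 96, 62, 62) -> Output: (2, 96, 61, 61)

Answer: (2, 96, 61, 61)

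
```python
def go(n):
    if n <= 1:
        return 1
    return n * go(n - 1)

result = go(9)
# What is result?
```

go(9) = 9 * 8 * 7 * 6 * 5 * 4 * 3 * 2 * 1 = 362880

Answer: 362880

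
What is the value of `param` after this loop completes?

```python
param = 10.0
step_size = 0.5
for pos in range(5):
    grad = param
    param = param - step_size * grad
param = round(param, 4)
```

Gradient descent: w = 10.0 * (1 - 0.5)^5
`param` takes the values: 10.0 → 5.0 → 2.5 → 1.25 → 0.625 → 0.3125

Answer: 0.3125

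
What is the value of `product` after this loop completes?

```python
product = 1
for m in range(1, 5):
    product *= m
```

4! = 24
`product` takes the values: 1 → 2 → 6 → 24

Answer: 24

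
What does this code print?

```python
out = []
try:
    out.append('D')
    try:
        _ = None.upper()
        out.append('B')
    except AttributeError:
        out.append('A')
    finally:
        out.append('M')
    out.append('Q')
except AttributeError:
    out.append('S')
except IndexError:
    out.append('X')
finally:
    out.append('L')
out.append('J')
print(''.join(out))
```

Execution trace: 'D' (try body) → 'A' (inner except AttributeError) → 'M' (inner finally) → 'Q' (try body, no exception) → 'L' (finally) → 'J' (after the try/except). Output: DAMQLJ

Answer: DAMQLJ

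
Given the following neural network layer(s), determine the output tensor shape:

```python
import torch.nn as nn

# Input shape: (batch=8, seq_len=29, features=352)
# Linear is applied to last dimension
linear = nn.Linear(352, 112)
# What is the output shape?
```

Input: (8, 29, 352) -> Output: (8, 29, 112)

Answer: (8, 29, 112)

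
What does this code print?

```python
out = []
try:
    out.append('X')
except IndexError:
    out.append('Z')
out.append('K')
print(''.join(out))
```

Execution trace: 'X' (try body, no exception) → 'K' (after the try/except). Output: XK

Answer: XK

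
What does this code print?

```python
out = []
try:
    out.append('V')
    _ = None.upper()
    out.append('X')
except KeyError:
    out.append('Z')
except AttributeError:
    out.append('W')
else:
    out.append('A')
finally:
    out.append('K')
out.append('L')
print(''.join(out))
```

Execution trace: 'V' (try body) → 'W' (except AttributeError) → 'K' (finally) → 'L' (after the try/except). Output: VWKL

Answer: VWKL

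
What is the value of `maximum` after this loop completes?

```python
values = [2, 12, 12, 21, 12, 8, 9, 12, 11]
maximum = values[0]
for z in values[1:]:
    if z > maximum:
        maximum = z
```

Maximum of [2, 12, 12, 21, 12, 8, 9, 12, 11]
`maximum` takes the values: 2 → 12 → 21

Answer: 21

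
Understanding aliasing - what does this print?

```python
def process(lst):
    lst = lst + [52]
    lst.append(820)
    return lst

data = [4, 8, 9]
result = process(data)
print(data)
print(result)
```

Key concept: rebinding parameter vs mutation.
Step by step:
`data = [4, 8, 9]` → data = [4, 8, 9]
`result = process(data)` → result = [4, 8, 9, 52, 820]
`print(data)` → prints [4, 8, 9]
`print(result)` → prints [4, 8, 9, 52, 820]

Answer:
[4, 8, 9]
[4, 8, 9, 52, 820]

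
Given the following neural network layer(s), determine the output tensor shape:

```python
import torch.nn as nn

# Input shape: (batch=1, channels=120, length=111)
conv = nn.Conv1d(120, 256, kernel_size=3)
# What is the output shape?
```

Input: (1, 120, 111) -> Output: (1, 256, 109)

Answer: (1, 256, 109)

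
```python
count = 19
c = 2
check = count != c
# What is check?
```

Trace:
`count = 19` → count = 19
`c = 2` → c = 2
`check = count != c` → check = True
So check = True

Answer: True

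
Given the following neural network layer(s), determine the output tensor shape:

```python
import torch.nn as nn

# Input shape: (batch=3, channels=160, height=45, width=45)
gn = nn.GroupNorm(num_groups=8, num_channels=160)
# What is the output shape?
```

Input: (3, 160, 45, 45) -> Output: (3, 160, 45, 45)

Answer: (3, 160, 45, 45)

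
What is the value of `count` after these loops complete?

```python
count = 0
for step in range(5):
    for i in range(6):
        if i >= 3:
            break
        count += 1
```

Inner breaks at 3, outer runs 5 times
`count` takes the values: 0 → 1 → 2 → 3 → 4 → 5 → 6 → 7 → 8 → 9 → 10 → 11 → 12 → 13 → 14 → 15

Answer: 15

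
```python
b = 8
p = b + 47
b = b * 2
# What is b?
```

Trace:
`b = 8` → b = 8
`p = b + 47` → p = 55
`b = b * 2` → b = 16
So b = 16

Answer: 16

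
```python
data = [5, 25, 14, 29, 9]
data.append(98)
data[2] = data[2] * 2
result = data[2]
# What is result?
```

Trace:
`data = [5, 25, 14, 29, 9]` → data = [5, 25, 14, 29, 9]
`data.append(98)` → data = [5, 25, 14, 29, 9, 98]
`data[2] = data[2] * 2` → data = [5, 25, 28, 29, 9, 98]
`result = data[2]` → result = 28
So result = 28

Answer: 28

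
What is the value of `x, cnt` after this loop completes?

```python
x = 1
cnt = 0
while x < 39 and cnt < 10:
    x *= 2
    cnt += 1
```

Double until >= 39 or 10 iterations
`x, cnt` takes the values: (1, 0) → (2, 0) → (2, 1) → (4, 1) → (4, 2) → (8, 2) → (8, 3) → (16, 3) → (16, 4) → (32, 4) → (32, 5) → (64, 5) → (64, 6)

Answer: 64, 6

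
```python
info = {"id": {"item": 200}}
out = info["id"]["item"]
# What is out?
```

Trace:
`info = {"id": {"item": 200}}` → info = {'id': {'item': 200}}
`out = info["id"]["item"]` → out = 200
So out = 200

Answer: 200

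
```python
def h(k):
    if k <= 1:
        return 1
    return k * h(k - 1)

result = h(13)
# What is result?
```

h(13) = 13 * 12 * 11 * 10 * 9 * 8 * 7 * 6 * 5 * 4 * 3 * 2 * 1 = 6227020800

Answer: 6227020800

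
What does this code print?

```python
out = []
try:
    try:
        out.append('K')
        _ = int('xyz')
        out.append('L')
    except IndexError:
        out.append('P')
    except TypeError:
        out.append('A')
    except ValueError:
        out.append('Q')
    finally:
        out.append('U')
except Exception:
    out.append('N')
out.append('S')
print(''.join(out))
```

Execution trace: 'K' (inner try body) → 'Q' (inner except ValueError) → 'U' (inner finally) → 'S' (after the try/except). Output: KQUS

Answer: KQUS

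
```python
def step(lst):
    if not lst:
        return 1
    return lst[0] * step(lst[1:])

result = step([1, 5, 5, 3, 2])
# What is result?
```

Product over [1, 5, 5, 3, 2] = 1 * 5 * 5 * 3 * 2 = 150

Answer: 150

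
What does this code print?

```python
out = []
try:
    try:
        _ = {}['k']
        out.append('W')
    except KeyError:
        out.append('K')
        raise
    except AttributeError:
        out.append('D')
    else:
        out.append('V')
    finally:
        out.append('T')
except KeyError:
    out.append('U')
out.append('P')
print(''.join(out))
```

Execution trace: 'K' (inner except KeyError) → 'T' (inner finally) → 'U' (outer except KeyError) → 'P' (after the try/except). Output: KTUP

Answer: KTUP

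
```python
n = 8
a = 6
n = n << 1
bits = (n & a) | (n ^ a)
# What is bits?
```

Trace:
`n = 8` → n = 8
`a = 6` → a = 6
`n = n << 1` → n = 16
`bits = (n & a) | (n ^ a)` → bits = 22
So bits = 22

Answer: 22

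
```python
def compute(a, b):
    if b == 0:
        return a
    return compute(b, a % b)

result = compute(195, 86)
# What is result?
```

compute(195, 86) -> compute(86, 23) -> compute(23, 17) -> compute(17, 6) -> compute(6, 5) -> compute(5, 1) -> compute(1, 0) -> 1

Answer: 1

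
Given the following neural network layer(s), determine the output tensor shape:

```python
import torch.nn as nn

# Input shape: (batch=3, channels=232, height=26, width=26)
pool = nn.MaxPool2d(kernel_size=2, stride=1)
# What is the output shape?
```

Input: (3, 232, 26, 26) -> Output: (3, 232, 25, 25)

Answer: (3, 232, 25, 25)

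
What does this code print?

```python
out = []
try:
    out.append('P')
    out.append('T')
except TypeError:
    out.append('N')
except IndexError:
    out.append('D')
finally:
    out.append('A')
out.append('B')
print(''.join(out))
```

Execution trace: 'P' (try body) → 'T' (try body, no exception) → 'A' (finally) → 'B' (after the try/except). Output: PTAB

Answer: PTAB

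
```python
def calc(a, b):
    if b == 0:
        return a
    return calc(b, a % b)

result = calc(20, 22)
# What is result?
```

calc(20, 22) -> calc(22, 20) -> calc(20, 2) -> calc(2, 0) -> 2

Answer: 2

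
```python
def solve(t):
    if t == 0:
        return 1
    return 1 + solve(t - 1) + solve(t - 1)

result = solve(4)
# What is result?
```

solve(t) = 1 + 2·solve(t-1), solve(0)=1. Closed form: (1+1)·2^4 - 1 = 31.

Answer: 31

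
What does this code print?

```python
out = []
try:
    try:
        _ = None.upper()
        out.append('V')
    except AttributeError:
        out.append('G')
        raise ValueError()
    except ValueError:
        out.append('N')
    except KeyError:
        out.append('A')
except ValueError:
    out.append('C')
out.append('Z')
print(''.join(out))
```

Execution trace: 'G' (inner except AttributeError) → 'C' (outer except ValueError) → 'Z' (after the try/except). Output: GCZ

Answer: GCZ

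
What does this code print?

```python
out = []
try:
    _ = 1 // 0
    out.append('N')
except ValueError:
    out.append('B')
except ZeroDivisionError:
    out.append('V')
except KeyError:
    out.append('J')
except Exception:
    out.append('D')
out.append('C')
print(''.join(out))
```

Execution trace: 'V' (except ZeroDivisionError) → 'C' (after the try/except). Output: VC

Answer: VC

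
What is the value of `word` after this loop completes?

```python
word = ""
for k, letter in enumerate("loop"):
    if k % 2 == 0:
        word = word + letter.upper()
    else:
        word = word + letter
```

Uppercase even positions in 'loop'
`word` takes the values: "" → "L" → "Lo" → "LoO" → "LoOp"

Answer: "LoOp"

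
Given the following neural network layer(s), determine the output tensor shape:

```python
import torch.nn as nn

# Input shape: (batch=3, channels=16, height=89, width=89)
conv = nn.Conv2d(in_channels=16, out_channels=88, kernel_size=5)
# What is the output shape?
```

Input: (3, 16, 89, 89) -> Output: (3, 88, 85, 85)

Answer: (3, 88, 85, 85)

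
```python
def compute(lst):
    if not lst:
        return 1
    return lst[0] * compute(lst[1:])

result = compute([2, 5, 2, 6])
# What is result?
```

Product over [2, 5, 2, 6] = 2 * 5 * 2 * 6 = 120

Answer: 120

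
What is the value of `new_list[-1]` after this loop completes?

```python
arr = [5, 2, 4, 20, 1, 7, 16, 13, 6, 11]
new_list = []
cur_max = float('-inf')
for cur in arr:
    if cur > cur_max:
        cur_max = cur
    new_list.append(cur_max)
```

Running max ends at 20
`new_list` takes the values: [] → [5] → [5, 5] → [5, 5, 5] → [5, 5, 5, 20] → [5, 5, 5, 20, 20] → [5, 5, 5, 20, 20, 20] → [5, 5, 5, 20, 20, 20, 20] → [5, 5, 5, 20, 20, 20, 20, 20] → [5, 5, 5, 20, 20, 20, 20, 20, 20] → [5, 5, 5, 20, 20, 20, 20, 20, 20, 20]
So `new_list[-1]` = 20

Answer: 20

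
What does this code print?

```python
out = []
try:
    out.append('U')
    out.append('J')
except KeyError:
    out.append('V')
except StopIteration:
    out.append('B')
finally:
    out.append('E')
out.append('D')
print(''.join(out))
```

Execution trace: 'U' (try body) → 'J' (try body, no exception) → 'E' (finally) → 'D' (after the try/except). Output: UJED

Answer: UJED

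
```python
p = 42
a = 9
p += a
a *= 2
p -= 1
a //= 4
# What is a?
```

Trace:
`p = 42` → p = 42
`a = 9` → a = 9
`p += a` → p = 51
`a *= 2` → a = 18
`p -= 1` → p = 50
`a //= 4` → a = 4
So a = 4

Answer: 4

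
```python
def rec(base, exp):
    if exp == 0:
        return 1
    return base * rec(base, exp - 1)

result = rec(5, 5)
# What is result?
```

rec(5, 5) = 5 * 5 * 5 * 5 * 5 = 3125

Answer: 3125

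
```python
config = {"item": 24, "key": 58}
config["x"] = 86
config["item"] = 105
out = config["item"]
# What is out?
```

Trace:
`config = {"item": 24, "key": 58}` → config = {'item': 24, 'key': 58}
`config["x"] = 86` → config = {'item': 24, 'key': 58, 'x': 86}
`config["item"] = 105` → config = {'item': 105, 'key': 58, 'x': 86}
`out = config["item"]` → out = 105
So out = 105

Answer: 105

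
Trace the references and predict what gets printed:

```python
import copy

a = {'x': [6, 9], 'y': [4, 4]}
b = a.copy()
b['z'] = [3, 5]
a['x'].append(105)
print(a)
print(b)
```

Key concept: shallow copy of dict with mutable values.
Step by step:
`a = {'x': [6, 9], 'y': [4, 4]}` → a = {'x': [6, 9], 'y': [4, 4]}
`b = a.copy()` → b = {'x': [6, 9], 'y': [4, 4]}
`b['z'] = [3, 5]` → b = {'x': [6, 9], 'y': [4, 4], 'z': [3, 5]}
`a['x'].append(105)` → a = {'x': [6, 9, 105], 'y': [4, 4]}; b = {'x': [6, 9, 105], 'y': [4, 4], 'z': [3, 5]}
`print(a)` → prints {'x': [6, 9, 105], 'y': [4, 4]}
`print(b)` → prints {'x': [6, 9, 105], 'y': [4, 4], 'z': [3, 5]}

Answer:
{'x': [6, 9, 105], 'y': [4, 4]}
{'x': [6, 9, 105], 'y': [4, 4], 'z': [3, 5]}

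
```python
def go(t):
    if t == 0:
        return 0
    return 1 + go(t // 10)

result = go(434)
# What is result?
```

Count of digits of 434: 3

Answer: 3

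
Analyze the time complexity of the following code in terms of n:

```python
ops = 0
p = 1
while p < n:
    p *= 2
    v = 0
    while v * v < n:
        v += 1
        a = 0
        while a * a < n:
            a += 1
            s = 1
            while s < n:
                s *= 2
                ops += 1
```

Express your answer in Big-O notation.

Each loop level contributes: log n × √n × √n × log n. Multiplying the contributions gives O(n log² n).

Answer: O(n log² n)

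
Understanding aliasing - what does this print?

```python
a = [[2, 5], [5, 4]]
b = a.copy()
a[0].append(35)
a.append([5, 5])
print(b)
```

Key concept: shallow copy with nested lists.
Step by step:
`a = [[2, 5], [5, 4]]` → a = [[2, 5], [5, 4]]
`b = a.copy()` → b = [[2, 5], [5, 4]]
`a[0].append(35)` → a = [[2, 5, 35], [5, 4]]; b = [[2, 5, 35], [5, 4]]
`a.append([5, 5])` → a = [[2, 5, 35], [5, 4], [5, 5]]
`print(b)` → prints [[2, 5, 35], [5, 4]]

Answer: [[2, 5, 35], [5, 4]]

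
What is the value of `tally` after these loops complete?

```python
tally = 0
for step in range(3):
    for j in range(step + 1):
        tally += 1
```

Triangle: 1 + 2 + ... + 3
`tally` takes the values: 0 → 1 → 2 → 3 → 4 → 5 → 6

Answer: 6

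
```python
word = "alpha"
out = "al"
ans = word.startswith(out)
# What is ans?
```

Trace:
`word = "alpha"` → word = 'alpha'
`out = "al"` → out = 'al'
`ans = word.startswith(out)` → ans = True
So ans = True

Answer: True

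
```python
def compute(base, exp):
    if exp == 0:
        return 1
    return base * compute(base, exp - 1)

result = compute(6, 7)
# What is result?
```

compute(6, 7) = 6 * 6 * 6 * 6 * 6 * 6 * 6 = 279936

Answer: 279936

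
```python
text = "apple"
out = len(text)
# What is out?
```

Trace:
`text = "apple"` → text = 'apple'
`out = len(text)` → out = 5
So out = 5

Answer: 5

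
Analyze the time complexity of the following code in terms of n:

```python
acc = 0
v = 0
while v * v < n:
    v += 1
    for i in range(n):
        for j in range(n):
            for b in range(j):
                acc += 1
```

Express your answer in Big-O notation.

Each loop level contributes: √n × n × n × n. Multiplying the contributions gives O(n^3√n).

Answer: O(n^3√n)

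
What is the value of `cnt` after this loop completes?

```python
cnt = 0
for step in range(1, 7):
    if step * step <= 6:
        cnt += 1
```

Count numbers where step² ≤ 6
`cnt` takes the values: 0 → 1 → 2

Answer: 2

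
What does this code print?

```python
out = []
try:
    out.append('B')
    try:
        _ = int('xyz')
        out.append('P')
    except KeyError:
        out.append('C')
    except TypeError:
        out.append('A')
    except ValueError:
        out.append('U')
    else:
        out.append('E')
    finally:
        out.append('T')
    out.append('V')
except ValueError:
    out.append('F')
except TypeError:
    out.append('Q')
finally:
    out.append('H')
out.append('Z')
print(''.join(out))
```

Execution trace: 'B' (try body) → 'U' (inner except ValueError) → 'T' (inner finally) → 'V' (try body, no exception) → 'H' (finally) → 'Z' (after the try/except). Output: BUTVHZ

Answer: BUTVHZ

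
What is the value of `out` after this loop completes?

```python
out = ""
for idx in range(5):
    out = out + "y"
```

Repeat 'y' 5 times
`out` takes the values: "" → "y" → "yy" → "yyy" → "yyyy" → "yyyyy"

Answer: "yyyyy"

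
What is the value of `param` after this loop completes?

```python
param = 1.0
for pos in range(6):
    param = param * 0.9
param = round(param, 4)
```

Exponential decay: 1.0 * 0.9^6
`param` takes the values: 1.0 → 0.9 → 0.81 → 0.729 → 0.6561 → 0.59049 → 0.531441 → 0.5314

Answer: 0.5314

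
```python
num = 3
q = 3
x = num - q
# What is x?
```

Trace:
`num = 3` → num = 3
`q = 3` → q = 3
`x = num - q` → x = 0
So x = 0

Answer: 0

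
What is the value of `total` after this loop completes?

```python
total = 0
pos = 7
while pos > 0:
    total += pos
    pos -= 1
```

Sum 7 down to 1
`total` takes the values: 0 → 7 → 13 → 18 → 22 → 25 → 27 → 28

Answer: 28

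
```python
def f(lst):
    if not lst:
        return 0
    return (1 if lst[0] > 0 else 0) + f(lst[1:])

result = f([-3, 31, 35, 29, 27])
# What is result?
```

Count of positive elements in [-3, 31, 35, 29, 27] = 4

Answer: 4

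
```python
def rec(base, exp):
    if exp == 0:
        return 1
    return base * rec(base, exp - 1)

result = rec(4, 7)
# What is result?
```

rec(4, 7) = 4 * 4 * 4 * 4 * 4 * 4 * 4 = 16384

Answer: 16384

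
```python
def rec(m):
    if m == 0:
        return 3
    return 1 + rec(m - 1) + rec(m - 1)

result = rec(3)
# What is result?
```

rec(m) = 1 + 2·rec(m-1), rec(0)=3. Closed form: (3+1)·2^3 - 1 = 31.

Answer: 31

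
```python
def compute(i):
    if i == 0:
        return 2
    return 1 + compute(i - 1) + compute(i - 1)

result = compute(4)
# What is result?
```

compute(i) = 1 + 2·compute(i-1), compute(0)=2. Closed form: (2+1)·2^4 - 1 = 47.

Answer: 47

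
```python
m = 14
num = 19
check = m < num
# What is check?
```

Trace:
`m = 14` → m = 14
`num = 19` → num = 19
`check = m < num` → check = True
So check = True

Answer: True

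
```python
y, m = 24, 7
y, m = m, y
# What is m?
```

Trace:
`y, m = 24, 7` → y = 24; m = 7
`y, m = m, y` → y = 7; m = 24
So m = 24

Answer: 24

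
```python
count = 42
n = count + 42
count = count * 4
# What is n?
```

Trace:
`count = 42` → count = 42
`n = count + 42` → n = 84
`count = count * 4` → count = 168
So n = 84

Answer: 84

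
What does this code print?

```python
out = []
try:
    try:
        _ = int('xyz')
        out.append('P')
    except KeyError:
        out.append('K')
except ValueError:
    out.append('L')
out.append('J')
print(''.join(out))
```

Execution trace: 'L' (outer except ValueError) → 'J' (after the try/except). Output: LJ

Answer: LJ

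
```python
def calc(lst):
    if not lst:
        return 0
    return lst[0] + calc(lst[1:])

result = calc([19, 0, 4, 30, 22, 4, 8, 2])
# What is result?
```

19 + 0 + 4 + 30 + 22 + 4 + 8 + 2 + 0 = 89

Answer: 89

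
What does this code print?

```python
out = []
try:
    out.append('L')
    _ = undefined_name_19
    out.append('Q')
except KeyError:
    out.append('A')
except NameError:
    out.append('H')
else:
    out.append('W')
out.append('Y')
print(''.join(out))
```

Execution trace: 'L' (try body) → 'H' (except NameError) → 'Y' (after the try/except). Output: LHY

Answer: LHY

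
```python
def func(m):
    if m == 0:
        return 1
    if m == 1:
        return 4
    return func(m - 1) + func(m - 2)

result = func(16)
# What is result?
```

Build up from base cases: func(0)=1, func(1)=4, func(2)=5, func(3)=9, func(4)=14, func(5)=23, func(6)=37, ..., func(16)=4558

Answer: 4558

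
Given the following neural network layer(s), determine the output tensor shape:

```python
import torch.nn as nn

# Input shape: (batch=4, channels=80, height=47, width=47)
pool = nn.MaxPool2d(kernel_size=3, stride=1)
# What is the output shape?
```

Input: (4, 80, 47, 47) -> Output: (4, 80, 45, 45)

Answer: (4, 80, 45, 45)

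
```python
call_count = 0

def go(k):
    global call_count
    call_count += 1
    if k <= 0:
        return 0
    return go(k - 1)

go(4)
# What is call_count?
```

Linear recursion stepping by 1: 5 calls from k=4 down to ≤0.

Answer: 5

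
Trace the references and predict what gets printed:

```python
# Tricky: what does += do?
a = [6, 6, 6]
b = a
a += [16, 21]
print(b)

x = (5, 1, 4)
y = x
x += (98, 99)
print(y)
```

Key concept: += behavior differs for mutable vs immutable.
Step by step:
`a = [6, 6, 6]` → a = [6, 6, 6]
`b = a` → b = [6, 6, 6] (same object as a)
`a += [16, 21]` → a = [6, 6, 6, 16, 21] (same object as b); b = [6, 6, 6, 16, 21] (same object as a)
`print(b)` → prints [6, 6, 6, 16, 21]
`x = (5, 1, 4)` → x = (5, 1, 4)
`y = x` → y = (5, 1, 4)
`x += (98, 99)` → x = (5, 1, 4, 98, 99)
`print(y)` → prints (5, 1, 4)

Answer:
[6, 6, 6, 16, 21]
(5, 1, 4)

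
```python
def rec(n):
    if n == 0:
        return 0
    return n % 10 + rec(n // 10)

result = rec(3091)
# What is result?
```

Sum of digits of 3091: 1 + 9 + 0 + 3 = 13

Answer: 13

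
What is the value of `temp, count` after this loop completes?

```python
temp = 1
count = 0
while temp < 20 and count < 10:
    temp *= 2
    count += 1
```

Double until >= 20 or 10 iterations
`temp, count` takes the values: (1, 0) → (2, 0) → (2, 1) → (4, 1) → (4, 2) → (8, 2) → (8, 3) → (16, 3) → (16, 4) → (32, 4) → (32, 5)

Answer: 32, 5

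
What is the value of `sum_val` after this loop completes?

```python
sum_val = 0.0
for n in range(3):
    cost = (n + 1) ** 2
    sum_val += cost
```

Sum of squared losses 1² + 2² + ... + 3²
`sum_val` takes the values: 0.0 → 1.0 → 5.0 → 14.0

Answer: 14.0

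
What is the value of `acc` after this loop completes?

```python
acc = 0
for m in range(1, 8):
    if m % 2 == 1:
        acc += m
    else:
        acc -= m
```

Add odd, subtract even
`acc` takes the values: 0 → 1 → -1 → 2 → -2 → 3 → -3 → 4

Answer: 4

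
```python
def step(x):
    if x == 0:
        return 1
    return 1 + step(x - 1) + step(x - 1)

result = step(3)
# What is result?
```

step(x) = 1 + 2·step(x-1), step(0)=1. Closed form: (1+1)·2^3 - 1 = 15.

Answer: 15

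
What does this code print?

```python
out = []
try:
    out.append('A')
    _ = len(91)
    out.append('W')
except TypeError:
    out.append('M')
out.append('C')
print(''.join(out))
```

Execution trace: 'A' (try body) → 'M' (except TypeError) → 'C' (after the try/except). Output: AMC

Answer: AMC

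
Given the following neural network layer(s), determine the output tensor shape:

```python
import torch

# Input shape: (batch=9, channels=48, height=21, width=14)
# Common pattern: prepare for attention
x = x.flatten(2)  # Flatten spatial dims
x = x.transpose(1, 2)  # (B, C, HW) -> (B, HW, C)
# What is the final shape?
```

Input: (9, 48, 21, 14) -> after flatten(2): (9, 48, 294) -> Output: (9, 294, 48)

Answer: (9, 294, 48)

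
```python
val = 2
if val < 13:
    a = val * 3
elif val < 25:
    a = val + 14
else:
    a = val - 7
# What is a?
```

Trace:
`val = 2` → val = 2
`if val < 13: ...` → val < 13 is True → a = 6
So a = 6

Answer: 6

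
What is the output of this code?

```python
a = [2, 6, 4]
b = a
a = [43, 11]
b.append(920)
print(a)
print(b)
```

Key concept: rebinding vs mutation: a is rebound to a new list, b still points at the original.
Step by step:
`a = [2, 6, 4]` → a = [2, 6, 4]
`b = a` → b = [2, 6, 4] (same object as a)
`a = [43, 11]` → a = [43, 11]
`b.append(920)` → b = [2, 6, 4, 920]
`print(a)` → prints [43, 11]
`print(b)` → prints [2, 6, 4, 920]

Answer:
[43, 11]
[2, 6, 4, 920]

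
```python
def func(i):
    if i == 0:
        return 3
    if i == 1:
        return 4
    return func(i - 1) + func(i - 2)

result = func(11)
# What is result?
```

Build up from base cases: func(0)=3, func(1)=4, func(2)=7, func(3)=11, func(4)=18, func(5)=29, func(6)=47, ..., func(11)=521

Answer: 521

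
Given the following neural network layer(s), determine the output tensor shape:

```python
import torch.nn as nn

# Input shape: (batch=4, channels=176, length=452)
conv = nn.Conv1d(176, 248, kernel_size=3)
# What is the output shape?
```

Input: (4, 176, 452) -> Output: (4, 248, 450)

Answer: (4, 248, 450)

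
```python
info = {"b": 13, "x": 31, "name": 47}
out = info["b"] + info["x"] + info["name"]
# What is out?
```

Trace:
`info = {"b": 13, "x": 31, "name": 47}` → info = {'b': 13, 'x': 31, 'name': 47}
`out = info["b"] + info["x"] + info["name"]` → out = 91
So out = 91

Answer: 91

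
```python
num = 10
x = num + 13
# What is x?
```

Trace:
`num = 10` → num = 10
`x = num + 13` → x = 23
So x = 23

Answer: 23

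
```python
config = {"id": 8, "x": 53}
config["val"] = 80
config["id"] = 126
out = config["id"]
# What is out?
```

Trace:
`config = {"id": 8, "x": 53}` → config = {'id': 8, 'x': 53}
`config["val"] = 80` → config = {'id': 8, 'x': 53, 'val': 80}
`config["id"] = 126` → config = {'id': 126, 'x': 53, 'val': 80}
`out = config["id"]` → out = 126
So out = 126

Answer: 126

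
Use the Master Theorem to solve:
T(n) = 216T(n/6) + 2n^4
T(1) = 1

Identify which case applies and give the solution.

a=216, b=6, f(n)=2n^4. log_6(216) = 3. Since c=4 > 3 and the regularity condition holds (216(n/6)^4 = (216/6^4)n^4 with 216/6^4 < 1), Case 3 applies: T(n) = Θ(f(n)) = O(n^4).

Answer: O(n^4) - Case 3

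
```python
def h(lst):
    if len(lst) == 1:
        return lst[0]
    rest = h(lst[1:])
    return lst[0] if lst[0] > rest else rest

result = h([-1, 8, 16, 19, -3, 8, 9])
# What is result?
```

Recursive max over [-1, 8, 16, 19, -3, 8, 9] = 19

Answer: 19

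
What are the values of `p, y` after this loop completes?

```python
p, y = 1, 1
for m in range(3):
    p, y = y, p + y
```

Fibonacci: after 3 iterations
`p, y` takes the values: (1, 1) → (1, 2) → (2, 3) → (3, 5)

Answer: 3, 5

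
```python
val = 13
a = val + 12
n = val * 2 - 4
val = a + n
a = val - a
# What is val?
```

Trace:
`val = 13` → val = 13
`a = val + 12` → a = 25
`n = val * 2 - 4` → n = 22
`val = a + n` → val = 47
`a = val - a` → a = 22
So val = 47

Answer: 47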